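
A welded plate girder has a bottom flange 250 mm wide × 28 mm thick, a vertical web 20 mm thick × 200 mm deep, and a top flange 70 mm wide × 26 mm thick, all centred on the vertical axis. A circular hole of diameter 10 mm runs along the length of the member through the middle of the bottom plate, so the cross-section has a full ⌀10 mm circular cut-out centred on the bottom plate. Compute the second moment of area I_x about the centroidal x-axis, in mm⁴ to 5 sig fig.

I_x ≈ 1.0037 × 10⁸ mm⁴

Break the section into simple shapes (no overlaps), measuring from the bottom-left corner of the bounding box.
Bottom plate: 250 × 28, A = 7 000 mm², y = 14 mm, Ī = 457333.3 mm⁴.
Web plate: 20 × 200, A = 4 000 mm², y = 128 mm, Ī = 13 333 333 mm⁴.
Top plate: 70 × 26, A = 1 820 mm², y = 241 mm, Ī = 102526.7 mm⁴.
Hole (subtracted): ⌀10, A = 78.53982 mm², y = 14 mm, Ī = 490.8739 mm⁴.
Centroid: ȳ = ΣA·y / ΣA = 82.21353 mm.
Transfer each piece to the centroidal x-axis using Ī + A·d² with d = y − 82.21353:
  bottom plate: d = -68.21353 mm → contributes +33 028 935 mm⁴
  web plate: d = 45.78647 mm → contributes +21 718 936 mm⁴
  top plate: d = 158.7865 mm → contributes +45 990 446 mm⁴
  hole: d = -68.21353 mm → contributes −365943.4 mm⁴
Total I = 100 372 373 mm⁴.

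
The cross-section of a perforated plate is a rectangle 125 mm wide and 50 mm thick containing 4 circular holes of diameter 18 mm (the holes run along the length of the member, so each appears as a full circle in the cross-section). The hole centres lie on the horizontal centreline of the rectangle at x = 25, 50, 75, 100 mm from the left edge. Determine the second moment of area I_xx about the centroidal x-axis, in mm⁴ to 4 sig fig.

I_xx ≈ 1.281 × 10⁶ mm⁴

Treat the section as a set of non-overlapping primitives; coordinates are from the bounding-box lower-left.
Plate: 125 × 50, A = 6 250 mm², y = 25 mm, Ī = 1 302 083 mm⁴.
Hole 1 (subtracted): ⌀18, A = 254.469 mm², y = 25 mm, Ī = 5 153 mm⁴.
Hole 2 (subtracted): ⌀18, A = 254.469 mm², y = 25 mm, Ī = 5 153 mm⁴.
Hole 3 (subtracted): ⌀18, A = 254.469 mm², y = 25 mm, Ī = 5 153 mm⁴.
Hole 4 (subtracted): ⌀18, A = 254.469 mm², y = 25 mm, Ī = 5 153 mm⁴.
By symmetry the centroid is at mid-height, ȳ = 25 mm.
All pieces are centred on the centroidal x-axis, so I = ΣĪ (holes subtracted) = 1 281 471 mm⁴.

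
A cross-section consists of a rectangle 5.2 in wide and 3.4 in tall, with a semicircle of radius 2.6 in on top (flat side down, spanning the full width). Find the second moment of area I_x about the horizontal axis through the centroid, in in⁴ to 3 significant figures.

Break the section into simple shapes (no overlaps), measuring from the bottom-left corner of the bounding box.
Rectangular body: 5.2 × 3.4, A = 17.68 in², y = 1.7 in, Ī = 17.032 in⁴.
Semicircular cap: semicircle r = 2.6, A = 10.619 in², y = 4.5035 in, Ī = 5.0156 in⁴.
Centroid: ȳ = ΣA·y / ΣA = 2.752 in.
Transfer each piece to the horizontal axis through the centroid using Ī + A·d² with d = y − 2.752:
  rectangular body: d = -1.052 in → contributes +36.597 in⁴
  semicircular cap: d = 1.7515 in → contributes +37.591 in⁴
Total I = 74.188 in⁴.

I_x ≈ 74.2 in⁴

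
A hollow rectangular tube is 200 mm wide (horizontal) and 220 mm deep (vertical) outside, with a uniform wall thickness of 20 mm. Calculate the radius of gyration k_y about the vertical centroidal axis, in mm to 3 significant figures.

k_y ≈ 74.9 mm

Split into non-overlapping primitives; take the origin at the lower-left of the bounding box.
Outer rectangle: 200 × 220, A = 44 000 mm², x = 100 mm, Ī = 146 666 667 mm⁴.
Inner void (subtracted): 160 × 180, A = 28 800 mm², x = 100 mm, Ī = 61 440 000 mm⁴.
By symmetry the centroid is at mid-width, x̄ = 100 mm.
All pieces are centred on the vertical centroidal axis, so I = ΣĪ (holes subtracted) = 85 226 667 mm⁴.
Radius of gyration: k = √(I/A) = √(85 226 667 / 15 200) = 74.88 mm.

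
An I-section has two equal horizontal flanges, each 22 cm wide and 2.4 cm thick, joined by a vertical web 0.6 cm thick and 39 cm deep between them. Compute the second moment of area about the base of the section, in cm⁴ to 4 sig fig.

I_base ≈ 1.101 × 10⁵ cm⁴

Break the section into simple shapes (no overlaps), measuring from the bottom-left corner of the bounding box.
Bottom flange: 22 × 2.4, A = 52.8 cm², y = 1.2 cm, Ī = 25.344 cm⁴.
Web: 0.6 × 39, A = 23.4 cm², y = 21.9 cm, Ī = 2965.95 cm⁴.
Top flange: 22 × 2.4, A = 52.8 cm², y = 42.6 cm, Ī = 25.344 cm⁴.
Transfer each piece to the bottom edge using Ī + A·d² with d = y − 0:
  bottom flange: d = 1.2 cm → contributes +101.376 cm⁴
  web: d = 21.9 cm → contributes +14188.8 cm⁴
  top flange: d = 42.6 cm → contributes +95844.7 cm⁴
Total I = 110 135 cm⁴.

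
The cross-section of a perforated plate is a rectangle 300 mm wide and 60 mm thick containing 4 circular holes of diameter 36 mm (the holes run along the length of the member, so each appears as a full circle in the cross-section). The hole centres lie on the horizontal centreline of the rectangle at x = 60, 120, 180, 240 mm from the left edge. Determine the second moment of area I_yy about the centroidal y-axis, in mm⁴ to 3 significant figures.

Break the section into simple shapes (no overlaps), measuring from the bottom-left corner of the bounding box.
Plate: 300 × 60, A = 18 000 mm², x = 150 mm, Ī = 135 000 000 mm⁴.
Hole 1 (subtracted): ⌀36, A = 1017.9 mm², x = 60 mm, Ī = 82 448 mm⁴.
Hole 2 (subtracted): ⌀36, A = 1017.9 mm², x = 120 mm, Ī = 82 448 mm⁴.
Hole 3 (subtracted): ⌀36, A = 1017.9 mm², x = 180 mm, Ī = 82 448 mm⁴.
Hole 4 (subtracted): ⌀36, A = 1017.9 mm², x = 240 mm, Ī = 82 448 mm⁴.
By symmetry the centroid is at mid-width, x̄ = 150 mm.
Transfer each piece to the centroidal y-axis using Ī + A·d² with d = x − 150:
  plate: d = 0 mm → contributes +135 000 000 mm⁴
  hole 1: d = -90 mm → contributes −8 327 244 mm⁴
  hole 2: d = -30 mm → contributes −998 536 mm⁴
  hole 3: d = 30 mm → contributes −998 536 mm⁴
  hole 4: d = 90 mm → contributes −8 327 244 mm⁴
Total I = 116 348 440 mm⁴.

I_yy ≈ 1.16 × 10⁸ mm⁴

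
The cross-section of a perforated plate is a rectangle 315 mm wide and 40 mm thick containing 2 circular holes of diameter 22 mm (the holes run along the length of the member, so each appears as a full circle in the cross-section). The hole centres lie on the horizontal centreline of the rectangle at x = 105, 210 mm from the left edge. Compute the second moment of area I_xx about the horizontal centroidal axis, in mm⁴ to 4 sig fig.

I_xx ≈ 1.657 × 10⁶ mm⁴

Split into non-overlapping primitives; take the origin at the lower-left of the bounding box.
Plate: 315 × 40, A = 12 600 mm², y = 20 mm, Ī = 1 680 000 mm⁴.
Hole 1 (subtracted): ⌀22, A = 380.133 mm², y = 20 mm, Ī = 11 499 mm⁴.
Hole 2 (subtracted): ⌀22, A = 380.133 mm², y = 20 mm, Ī = 11 499 mm⁴.
By symmetry the centroid is at mid-height, ȳ = 20 mm.
All pieces are centred on the horizontal centroidal axis, so I = ΣĪ (holes subtracted) = 1 657 002 mm⁴.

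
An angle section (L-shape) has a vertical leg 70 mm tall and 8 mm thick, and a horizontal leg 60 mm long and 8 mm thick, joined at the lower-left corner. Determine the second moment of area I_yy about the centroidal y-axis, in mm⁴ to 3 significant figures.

Treat the section as a set of non-overlapping primitives; coordinates are from the bounding-box lower-left.
Vertical leg: 8 × 70, A = 560 mm², x = 4 mm, Ī = 2986.7 mm⁴.
Horizontal leg (remainder): 52 × 8, A = 416 mm², x = 34 mm, Ī = 93 739 mm⁴.
Centroid: x̄ = ΣA·x / ΣA = 16.787 mm.
Transfer each piece to the centroidal y-axis using Ī + A·d² with d = x − 16.787:
  vertical leg: d = -12.787 mm → contributes +94 549 mm⁴
  horizontal leg (remainder): d = 17.213 mm → contributes +216 996 mm⁴
Total I = 311 545 mm⁴.

I_yy ≈ 3.12 × 10⁵ mm⁴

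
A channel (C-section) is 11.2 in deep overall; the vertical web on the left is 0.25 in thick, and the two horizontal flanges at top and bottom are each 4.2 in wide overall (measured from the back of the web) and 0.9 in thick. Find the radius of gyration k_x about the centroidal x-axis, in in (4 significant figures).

k_x ≈ 4.694 in

Split into non-overlapping primitives; take the origin at the lower-left of the bounding box.
Web: 0.25 × 11.2, A = 2.8 in², y = 5.6 in, Ī = 29.2693 in⁴.
Top flange (beyond web): 3.95 × 0.9, A = 3.555 in², y = 10.75 in, Ī = 0.239963 in⁴.
Bottom flange (beyond web): 3.95 × 0.9, A = 3.555 in², y = 0.45 in, Ī = 0.239963 in⁴.
By symmetry the centroid is at mid-height, ȳ = 5.6 in.
Transfer each piece to the centroidal x-axis using Ī + A·d² with d = y − 5.6:
  web: d = 0 in → contributes +29.2693 in⁴
  top flange (beyond web): d = 5.15 in → contributes +94.5275 in⁴
  bottom flange (beyond web): d = -5.15 in → contributes +94.5275 in⁴
Total I = 218.324 in⁴.
Radius of gyration: k = √(I/A) = √(218.324 / 9.91) = 4.69369 in.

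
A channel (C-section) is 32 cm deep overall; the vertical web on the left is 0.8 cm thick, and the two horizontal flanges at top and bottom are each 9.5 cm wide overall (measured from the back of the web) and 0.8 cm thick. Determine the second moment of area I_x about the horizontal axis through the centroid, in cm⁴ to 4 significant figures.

I_x ≈ 5573 cm⁴

Break the section into simple shapes (no overlaps), measuring from the bottom-left corner of the bounding box.
Web: 0.8 × 32, A = 25.6 cm², y = 16 cm, Ī = 2184.53 cm⁴.
Top flange (beyond web): 8.7 × 0.8, A = 6.96 cm², y = 31.6 cm, Ī = 0.3712 cm⁴.
Bottom flange (beyond web): 8.7 × 0.8, A = 6.96 cm², y = 0.4 cm, Ī = 0.3712 cm⁴.
By symmetry the centroid is at mid-height, ȳ = 16 cm.
Transfer each piece to the horizontal axis through the centroid using Ī + A·d² with d = y − 16:
  web: d = 0 cm → contributes +2184.53 cm⁴
  top flange (beyond web): d = 15.6 cm → contributes +1694.16 cm⁴
  bottom flange (beyond web): d = -15.6 cm → contributes +1694.16 cm⁴
Total I = 5572.85 cm⁴.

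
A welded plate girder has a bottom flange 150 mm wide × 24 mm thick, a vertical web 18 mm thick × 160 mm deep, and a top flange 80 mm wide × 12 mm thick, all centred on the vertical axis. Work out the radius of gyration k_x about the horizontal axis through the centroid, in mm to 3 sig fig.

k_x ≈ 69.2 mm

Treat the section as a set of non-overlapping primitives; coordinates are from the bounding-box lower-left.
Bottom plate: 150 × 24, A = 3 600 mm², y = 12 mm, Ī = 172 800 mm⁴.
Web plate: 18 × 160, A = 2 880 mm², y = 104 mm, Ī = 6 144 000 mm⁴.
Top plate: 80 × 12, A = 960 mm², y = 190 mm, Ī = 11 520 mm⁴.
Centroid: ȳ = ΣA·y / ΣA = 70.581 mm.
Transfer each piece to the horizontal axis through the centroid using Ī + A·d² with d = y − 70.581:
  bottom plate: d = -58.581 mm → contributes +12 526 891 mm⁴
  web plate: d = 33.419 mm → contributes +9 360 537 mm⁴
  top plate: d = 119.42 mm → contributes +13 702 063 mm⁴
Total I = 35 589 492 mm⁴.
Radius of gyration: k = √(I/A) = √(35 589 492 / 7 440) = 69.163 mm.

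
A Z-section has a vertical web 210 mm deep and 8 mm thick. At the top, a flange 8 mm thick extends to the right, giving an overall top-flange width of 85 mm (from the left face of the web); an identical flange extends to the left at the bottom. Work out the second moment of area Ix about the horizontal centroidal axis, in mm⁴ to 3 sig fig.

Ix ≈ 1.87 × 10⁷ mm⁴

Split into non-overlapping primitives; take the origin at the lower-left of the bounding box.
Web: 8 × 210, A = 1 680 mm², y = 105 mm, Ī = 6 174 000 mm⁴.
Top flange (beyond web): 77 × 8, A = 616 mm², y = 206 mm, Ī = 3285.3 mm⁴.
Bottom flange (beyond web): 77 × 8, A = 616 mm², y = 4 mm, Ī = 3285.3 mm⁴.
Centroid: ȳ = ΣA·y / ΣA = 105 mm.
Transfer each piece to the horizontal centroidal axis using Ī + A·d² with d = y − 105:
  web: d = 0 mm → contributes +6 174 000 mm⁴
  top flange (beyond web): d = 101 mm → contributes +6 287 101 mm⁴
  bottom flange (beyond web): d = -101 mm → contributes +6 287 101 mm⁴
Total I = 18 748 203 mm⁴.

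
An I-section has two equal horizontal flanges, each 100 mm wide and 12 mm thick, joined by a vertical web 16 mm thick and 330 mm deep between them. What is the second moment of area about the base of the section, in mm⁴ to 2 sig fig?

Split into non-overlapping primitives; take the origin at the lower-left of the bounding box.
Bottom flange: 100 × 12, A = 1 200 mm², y = 6 mm, Ī = 14 400 mm⁴.
Web: 16 × 330, A = 5 280 mm², y = 177 mm, Ī = 47 916 000 mm⁴.
Top flange: 100 × 12, A = 1 200 mm², y = 348 mm, Ī = 14 400 mm⁴.
Transfer each piece to a horizontal axis along the bottom face using Ī + A·d² with d = y − 0:
  bottom flange: d = 6 mm → contributes +57 600 mm⁴
  web: d = 177 mm → contributes +213 333 120 mm⁴
  top flange: d = 348 mm → contributes +145 339 200 mm⁴
Total I = 358 729 920 mm⁴.

I_base ≈ 3.6 × 10⁸ mm⁴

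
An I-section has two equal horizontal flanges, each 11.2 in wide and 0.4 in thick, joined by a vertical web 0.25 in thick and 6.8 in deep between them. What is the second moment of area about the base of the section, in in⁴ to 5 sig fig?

I_base ≈ 276.72 in⁴

Break the section into simple shapes (no overlaps), measuring from the bottom-left corner of the bounding box.
Bottom flange: 11.2 × 0.4, A = 4.48 in², y = 0.2 in, Ī = 0.05973333 in⁴.
Web: 0.25 × 6.8, A = 1.7 in², y = 3.8 in, Ī = 6.550667 in⁴.
Top flange: 11.2 × 0.4, A = 4.48 in², y = 7.4 in, Ī = 0.05973333 in⁴.
Transfer each piece to a horizontal axis along the bottom face using Ī + A·d² with d = y − 0:
  bottom flange: d = 0.2 in → contributes +0.2389333 in⁴
  web: d = 3.8 in → contributes +31.09867 in⁴
  top flange: d = 7.4 in → contributes +245.3845 in⁴
Total I = 276.7221 in⁴.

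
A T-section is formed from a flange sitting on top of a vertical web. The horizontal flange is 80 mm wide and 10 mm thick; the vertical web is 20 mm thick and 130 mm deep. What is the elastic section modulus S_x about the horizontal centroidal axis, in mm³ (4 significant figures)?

Treat the section as a set of non-overlapping primitives; coordinates are from the bounding-box lower-left.
Flange: 80 × 10, A = 800 mm², y = 135 mm, Ī = 6666.67 mm⁴.
Web: 20 × 130, A = 2 600 mm², y = 65 mm, Ī = 3 661 667 mm⁴.
Centroid: ȳ = ΣA·y / ΣA = 81.4706 mm.
Transfer each piece to the horizontal centroidal axis using Ī + A·d² with d = y − 81.4706:
  flange: d = 53.5294 mm → contributes +2 298 985 mm⁴
  web: d = -16.4706 mm → contributes +4 366 995 mm⁴
Total I = 6 665 980 mm⁴.
Extreme fibre distance c = 81.4706 mm; S = I/c = 81820.7 mm³.

S_x ≈ 8.182 × 10⁴ mm³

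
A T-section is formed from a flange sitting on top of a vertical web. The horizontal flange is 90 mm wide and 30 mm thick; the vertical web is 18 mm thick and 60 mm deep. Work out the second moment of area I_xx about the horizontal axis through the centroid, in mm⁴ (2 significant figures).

I_xx ≈ 2.1 × 10⁶ mm⁴

Break the section into simple shapes (no overlaps), measuring from the bottom-left corner of the bounding box.
Flange: 90 × 30, A = 2 700 mm², y = 75 mm, Ī = 202 500 mm⁴.
Web: 18 × 60, A = 1 080 mm², y = 30 mm, Ī = 324 000 mm⁴.
Centroid: ȳ = ΣA·y / ΣA = 62.14 mm.
Transfer each piece to the horizontal axis through the centroid using Ī + A·d² with d = y − 62.14:
  flange: d = 12.86 mm → contributes +648 827 mm⁴
  web: d = -32.14 mm → contributes +1 439 816 mm⁴
Total I = 2 088 643 mm⁴.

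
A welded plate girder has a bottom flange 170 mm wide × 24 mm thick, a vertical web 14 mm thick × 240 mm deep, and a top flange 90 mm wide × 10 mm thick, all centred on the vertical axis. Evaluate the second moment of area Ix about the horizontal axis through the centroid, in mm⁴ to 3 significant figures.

Ix ≈ 7.97 × 10⁷ mm⁴

Split into non-overlapping primitives; take the origin at the lower-left of the bounding box.
Bottom plate: 170 × 24, A = 4 080 mm², y = 12 mm, Ī = 195 840 mm⁴.
Web plate: 14 × 240, A = 3 360 mm², y = 144 mm, Ī = 16 128 000 mm⁴.
Top plate: 90 × 10, A = 900 mm², y = 269 mm, Ī = 7 500 mm⁴.
Centroid: ȳ = ΣA·y / ΣA = 92.914 mm.
Transfer each piece to the horizontal axis through the centroid using Ī + A·d² with d = y − 92.914:
  bottom plate: d = -80.914 mm → contributes +26 907 689 mm⁴
  web plate: d = 51.086 mm → contributes +24 896 972 mm⁴
  top plate: d = 176.09 mm → contributes +27 913 256 mm⁴
Total I = 79 717 918 mm⁴.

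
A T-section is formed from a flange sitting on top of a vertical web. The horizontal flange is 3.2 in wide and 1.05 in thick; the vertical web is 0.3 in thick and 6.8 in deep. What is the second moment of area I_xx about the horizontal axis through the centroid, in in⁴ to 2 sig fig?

I_xx ≈ 28 in⁴

Split into non-overlapping primitives; take the origin at the lower-left of the bounding box.
Flange: 3.2 × 1.05, A = 3.36 in², y = 7.325 in, Ī = 0.3087 in⁴.
Web: 0.3 × 6.8, A = 2.04 in², y = 3.4 in, Ī = 7.861 in⁴.
Centroid: ȳ = ΣA·y / ΣA = 5.842 in.
Transfer each piece to the horizontal axis through the centroid using Ī + A·d² with d = y − 5.842:
  flange: d = 1.483 in → contributes +7.696 in⁴
  web: d = -2.442 in → contributes +20.03 in⁴
Total I = 27.72 in⁴.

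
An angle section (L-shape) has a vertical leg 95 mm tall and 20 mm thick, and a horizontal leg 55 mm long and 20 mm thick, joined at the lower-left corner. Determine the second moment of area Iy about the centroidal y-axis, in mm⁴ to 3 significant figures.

Split into non-overlapping primitives; take the origin at the lower-left of the bounding box.
Vertical leg: 20 × 95, A = 1 900 mm², x = 10 mm, Ī = 63 333 mm⁴.
Horizontal leg (remainder): 35 × 20, A = 700 mm², x = 37.5 mm, Ī = 71 458 mm⁴.
Centroid: x̄ = ΣA·x / ΣA = 17.404 mm.
Transfer each piece to the centroidal y-axis using Ī + A·d² with d = x − 17.404:
  vertical leg: d = -7.4038 mm → contributes +167 486 mm⁴
  horizontal leg (remainder): d = 20.096 mm → contributes +354 157 mm⁴
Total I = 521 643 mm⁴.

Iy ≈ 5.22 × 10⁵ mm⁴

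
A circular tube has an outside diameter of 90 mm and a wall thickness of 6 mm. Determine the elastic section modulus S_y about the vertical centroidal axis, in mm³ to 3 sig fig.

Decompose the section into non-overlapping parts with the origin at the bottom-left of its bounding rectangle.
Outer circle: ⌀90, A = 6361.7 mm², x = 45 mm, Ī = 3 220 623 mm⁴.
Bore (subtracted): ⌀78, A = 4778.4 mm², x = 45 mm, Ī = 1 816 972 mm⁴.
By symmetry the centroid is at mid-width, x̄ = 45 mm.
All pieces are centred on the vertical centroidal axis, so I = ΣĪ (holes subtracted) = 1 403 651 mm⁴.
Extreme fibre distance c = 45 mm; S = I/c = 31 192 mm³.

S_y ≈ 3.12 × 10⁴ mm³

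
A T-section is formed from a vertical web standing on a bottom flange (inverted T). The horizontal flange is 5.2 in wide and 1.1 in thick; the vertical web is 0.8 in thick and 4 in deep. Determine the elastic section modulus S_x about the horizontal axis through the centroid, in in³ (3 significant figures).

S_x ≈ 5.00 in³

Split into non-overlapping primitives; take the origin at the lower-left of the bounding box.
Flange: 5.2 × 1.1, A = 5.72 in², y = 0.55 in, Ī = 0.57677 in⁴.
Web: 0.8 × 4, A = 3.2 in², y = 3.1 in, Ī = 4.2667 in⁴.
Centroid: ȳ = ΣA·y / ΣA = 1.4648 in.
Transfer each piece to the horizontal axis through the centroid using Ī + A·d² with d = y − 1.4648:
  flange: d = -0.9148 in → contributes +5.3636 in⁴
  web: d = 1.6352 in → contributes +12.823 in⁴
Total I = 18.187 in⁴.
Extreme fibre distance c = 3.6352 in; S = I/c = 5.0029 in³.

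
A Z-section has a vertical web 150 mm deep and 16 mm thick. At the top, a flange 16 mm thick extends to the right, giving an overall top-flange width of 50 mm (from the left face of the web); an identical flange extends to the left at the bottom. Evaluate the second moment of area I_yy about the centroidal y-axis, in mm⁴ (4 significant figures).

Split into non-overlapping primitives; take the origin at the lower-left of the bounding box.
Web: 16 × 150, A = 2 400 mm², x = 42 mm, Ī = 51 200 mm⁴.
Top flange (beyond web): 34 × 16, A = 544 mm², x = 67 mm, Ī = 52405.3 mm⁴.
Bottom flange (beyond web): 34 × 16, A = 544 mm², x = 17 mm, Ī = 52405.3 mm⁴.
Centroid: x̄ = ΣA·x / ΣA = 42 mm.
Transfer each piece to the centroidal y-axis using Ī + A·d² with d = x − 42:
  web: d = 0 mm → contributes +51 200 mm⁴
  top flange (beyond web): d = 25 mm → contributes +392 405 mm⁴
  bottom flange (beyond web): d = -25 mm → contributes +392 405 mm⁴
Total I = 836 011 mm⁴.

I_yy ≈ 8.360 × 10⁵ mm⁴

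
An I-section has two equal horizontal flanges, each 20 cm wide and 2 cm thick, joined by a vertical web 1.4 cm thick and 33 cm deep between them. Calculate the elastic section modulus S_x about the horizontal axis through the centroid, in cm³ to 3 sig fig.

S_x ≈ 1550 cm³

Decompose the section into non-overlapping parts with the origin at the bottom-left of its bounding rectangle.
Bottom flange: 20 × 2, A = 40 cm², y = 1 cm, Ī = 13.333 cm⁴.
Web: 1.4 × 33, A = 46.2 cm², y = 18.5 cm, Ī = 4192.7 cm⁴.
Top flange: 20 × 2, A = 40 cm², y = 36 cm, Ī = 13.333 cm⁴.
By symmetry the centroid is at mid-height, ȳ = 18.5 cm.
Transfer each piece to the horizontal axis through the centroid using Ī + A·d² with d = y − 18.5:
  bottom flange: d = -17.5 cm → contributes +12 263 cm⁴
  web: d = 0 cm → contributes +4192.7 cm⁴
  top flange: d = 17.5 cm → contributes +12 263 cm⁴
Total I = 28 719 cm⁴.
Extreme fibre distance c = 18.5 cm; S = I/c = 1552.4 cm³.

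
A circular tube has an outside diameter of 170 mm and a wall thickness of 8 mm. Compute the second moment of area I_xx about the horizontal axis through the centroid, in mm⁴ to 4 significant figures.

I_xx ≈ 1.339 × 10⁷ mm⁴

Decompose the section into non-overlapping parts with the origin at the bottom-left of its bounding rectangle.
Outer circle: ⌀170, A = 22 698 mm², y = 85 mm, Ī = 40 998 275 mm⁴.
Bore (subtracted): ⌀154, A = 18626.5 mm², y = 85 mm, Ī = 27 609 134 mm⁴.
By symmetry the centroid is at mid-height, ȳ = 85 mm.
All pieces are centred on the horizontal axis through the centroid, so I = ΣĪ (holes subtracted) = 13 389 141 mm⁴.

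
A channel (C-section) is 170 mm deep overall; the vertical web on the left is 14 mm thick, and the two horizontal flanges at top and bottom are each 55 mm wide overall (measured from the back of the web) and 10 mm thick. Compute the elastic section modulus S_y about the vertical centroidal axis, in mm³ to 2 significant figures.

Break the section into simple shapes (no overlaps), measuring from the bottom-left corner of the bounding box.
Web: 14 × 170, A = 2 380 mm², x = 7 mm, Ī = 38 873 mm⁴.
Top flange (beyond web): 41 × 10, A = 410 mm², x = 34.5 mm, Ī = 57 434 mm⁴.
Bottom flange (beyond web): 41 × 10, A = 410 mm², x = 34.5 mm, Ī = 57 434 mm⁴.
Centroid: x̄ = ΣA·x / ΣA = 14.05 mm.
Transfer each piece to the vertical centroidal axis using Ī + A·d² with d = x − 14.05:
  web: d = -7.047 mm → contributes +157 060 mm⁴
  top flange (beyond web): d = 20.45 mm → contributes +228 950 mm⁴
  bottom flange (beyond web): d = 20.45 mm → contributes +228 950 mm⁴
Total I = 614 960 mm⁴.
Extreme fibre distance c = 40.95 mm; S = I/c = 15 016 mm³.

S_y ≈ 1.5 × 10⁴ mm³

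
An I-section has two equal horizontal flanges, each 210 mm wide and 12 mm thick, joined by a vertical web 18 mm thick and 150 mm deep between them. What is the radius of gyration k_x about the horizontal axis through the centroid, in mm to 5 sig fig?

k_x ≈ 70.244 mm

Decompose the section into non-overlapping parts with the origin at the bottom-left of its bounding rectangle.
Bottom flange: 210 × 12, A = 2 520 mm², y = 6 mm, Ī = 30 240 mm⁴.
Web: 18 × 150, A = 2 700 mm², y = 87 mm, Ī = 5 062 500 mm⁴.
Top flange: 210 × 12, A = 2 520 mm², y = 168 mm, Ī = 30 240 mm⁴.
By symmetry the centroid is at mid-height, ȳ = 87 mm.
Transfer each piece to the horizontal axis through the centroid using Ī + A·d² with d = y − 87:
  bottom flange: d = -81 mm → contributes +16 563 960 mm⁴
  web: d = 0 mm → contributes +5 062 500 mm⁴
  top flange: d = 81 mm → contributes +16 563 960 mm⁴
Total I = 38 190 420 mm⁴.
Radius of gyration: k = √(I/A) = √(38 190 420 / 7 740) = 70.2436 mm.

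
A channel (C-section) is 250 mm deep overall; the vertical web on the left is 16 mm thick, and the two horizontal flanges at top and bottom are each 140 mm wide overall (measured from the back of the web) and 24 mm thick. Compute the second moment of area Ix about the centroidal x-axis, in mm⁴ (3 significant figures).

Ix ≈ 9.71 × 10⁷ mm⁴

Decompose the section into non-overlapping parts with the origin at the bottom-left of its bounding rectangle.
Web: 16 × 250, A = 4 000 mm², y = 125 mm, Ī = 20 833 333 mm⁴.
Top flange (beyond web): 124 × 24, A = 2 976 mm², y = 238 mm, Ī = 142 848 mm⁴.
Bottom flange (beyond web): 124 × 24, A = 2 976 mm², y = 12 mm, Ī = 142 848 mm⁴.
By symmetry the centroid is at mid-height, ȳ = 125 mm.
Transfer each piece to the centroidal x-axis using Ī + A·d² with d = y − 125:
  web: d = 0 mm → contributes +20 833 333 mm⁴
  top flange (beyond web): d = 113 mm → contributes +38 143 392 mm⁴
  bottom flange (beyond web): d = -113 mm → contributes +38 143 392 mm⁴
Total I = 97 120 117 mm⁴.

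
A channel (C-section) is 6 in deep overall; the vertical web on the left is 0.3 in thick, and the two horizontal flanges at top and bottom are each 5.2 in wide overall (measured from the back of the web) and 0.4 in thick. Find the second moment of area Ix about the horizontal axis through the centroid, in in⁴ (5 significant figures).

Ix ≈ 36.185 in⁴

Split into non-overlapping primitives; take the origin at the lower-left of the bounding box.
Web: 0.3 × 6, A = 1.8 in², y = 3 in, Ī = 5.4 in⁴.
Top flange (beyond web): 4.9 × 0.4, A = 1.96 in², y = 5.8 in, Ī = 0.02613333 in⁴.
Bottom flange (beyond web): 4.9 × 0.4, A = 1.96 in², y = 0.2 in, Ī = 0.02613333 in⁴.
By symmetry the centroid is at mid-height, ȳ = 3 in.
Transfer each piece to the horizontal axis through the centroid using Ī + A·d² with d = y − 3:
  web: d = 0 in → contributes +5.4 in⁴
  top flange (beyond web): d = 2.8 in → contributes +15.39253 in⁴
  bottom flange (beyond web): d = -2.8 in → contributes +15.39253 in⁴
Total I = 36.18507 in⁴.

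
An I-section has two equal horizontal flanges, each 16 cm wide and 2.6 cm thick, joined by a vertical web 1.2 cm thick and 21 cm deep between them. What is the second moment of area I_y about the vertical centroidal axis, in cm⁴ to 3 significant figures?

Split into non-overlapping primitives; take the origin at the lower-left of the bounding box.
Bottom flange: 16 × 2.6, A = 41.6 cm², x = 8 cm, Ī = 887.47 cm⁴.
Web: 1.2 × 21, A = 25.2 cm², x = 8 cm, Ī = 3.024 cm⁴.
Top flange: 16 × 2.6, A = 41.6 cm², x = 8 cm, Ī = 887.47 cm⁴.
By symmetry the centroid is at mid-width, x̄ = 8 cm.
All pieces are centred on the vertical centroidal axis, so I = ΣĪ = 1 778 cm⁴.

I_y ≈ 1780 cm⁴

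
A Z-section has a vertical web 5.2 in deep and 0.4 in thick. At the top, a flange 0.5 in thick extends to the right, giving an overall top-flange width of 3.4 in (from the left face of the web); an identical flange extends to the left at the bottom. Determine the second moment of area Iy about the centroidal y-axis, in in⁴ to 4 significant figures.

Break the section into simple shapes (no overlaps), measuring from the bottom-left corner of the bounding box.
Web: 0.4 × 5.2, A = 2.08 in², x = 3.2 in, Ī = 0.0277333 in⁴.
Top flange (beyond web): 3 × 0.5, A = 1.5 in², x = 4.9 in, Ī = 1.125 in⁴.
Bottom flange (beyond web): 3 × 0.5, A = 1.5 in², x = 1.5 in, Ī = 1.125 in⁴.
Centroid: x̄ = ΣA·x / ΣA = 3.2 in.
Transfer each piece to the centroidal y-axis using Ī + A·d² with d = x − 3.2:
  web: d = 0 in → contributes +0.0277333 in⁴
  top flange (beyond web): d = 1.7 in → contributes +5.46 in⁴
  bottom flange (beyond web): d = -1.7 in → contributes +5.46 in⁴
Total I = 10.9477 in⁴.

Iy ≈ 10.95 in⁴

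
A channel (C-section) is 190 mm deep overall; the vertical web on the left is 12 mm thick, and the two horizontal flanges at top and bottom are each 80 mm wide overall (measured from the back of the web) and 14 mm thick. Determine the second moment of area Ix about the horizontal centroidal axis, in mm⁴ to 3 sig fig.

Treat the section as a set of non-overlapping primitives; coordinates are from the bounding-box lower-left.
Web: 12 × 190, A = 2 280 mm², y = 95 mm, Ī = 6 859 000 mm⁴.
Top flange (beyond web): 68 × 14, A = 952 mm², y = 183 mm, Ī = 15 549 mm⁴.
Bottom flange (beyond web): 68 × 14, A = 952 mm², y = 7 mm, Ī = 15 549 mm⁴.
By symmetry the centroid is at mid-height, ȳ = 95 mm.
Transfer each piece to the horizontal centroidal axis using Ī + A·d² with d = y − 95:
  web: d = 0 mm → contributes +6 859 000 mm⁴
  top flange (beyond web): d = 88 mm → contributes +7 387 837 mm⁴
  bottom flange (beyond web): d = -88 mm → contributes +7 387 837 mm⁴
Total I = 21 634 675 mm⁴.

Ix ≈ 2.16 × 10⁷ mm⁴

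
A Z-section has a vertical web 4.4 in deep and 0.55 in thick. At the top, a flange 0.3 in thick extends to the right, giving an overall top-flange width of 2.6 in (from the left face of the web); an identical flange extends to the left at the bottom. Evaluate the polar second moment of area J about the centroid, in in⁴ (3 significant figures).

Split into non-overlapping primitives; take the origin at the lower-left of the bounding box.
Web: 0.55 × 4.4, A = 2.42 in², y = 2.2 in, Ī = 3.9043 in⁴.
Top flange (beyond web): 2.05 × 0.3, A = 0.615 in², y = 4.25 in, Ī = 0.0046125 in⁴.
Bottom flange (beyond web): 2.05 × 0.3, A = 0.615 in², y = 0.15 in, Ī = 0.0046125 in⁴.
Centroid: ȳ = ΣA·y / ΣA = 2.2 in.
Transfer each piece to the centroidal x-axis using Ī + A·d² with d = y − 2.2:
  web: d = 0 in → contributes +3.9043 in⁴
  top flange (beyond web): d = 2.05 in → contributes +2.5892 in⁴
  bottom flange (beyond web): d = -2.05 in → contributes +2.5892 in⁴
Total I = 9.0826 in⁴.
For the y-axis: x̄ = 2.325 in.
Repeating about the centroidal y-axis gives I_y = 2.5705 in⁴.
Polar second moment: J = I_x + I_y = 11.653 in⁴.

J ≈ 11.7 in⁴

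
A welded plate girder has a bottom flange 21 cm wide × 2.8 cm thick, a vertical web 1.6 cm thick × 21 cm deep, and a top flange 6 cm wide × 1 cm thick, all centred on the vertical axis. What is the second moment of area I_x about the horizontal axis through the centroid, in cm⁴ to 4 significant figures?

I_x ≈ 6245 cm⁴

Break the section into simple shapes (no overlaps), measuring from the bottom-left corner of the bounding box.
Bottom plate: 21 × 2.8, A = 58.8 cm², y = 1.4 cm, Ī = 38.416 cm⁴.
Web plate: 1.6 × 21, A = 33.6 cm², y = 13.3 cm, Ī = 1234.8 cm⁴.
Top plate: 6 × 1, A = 6 cm², y = 24.3 cm, Ī = 0.5 cm⁴.
Centroid: ȳ = ΣA·y / ΣA = 6.85976 cm.
Transfer each piece to the horizontal axis through the centroid using Ī + A·d² with d = y − 6.85976:
  bottom plate: d = -5.45976 cm → contributes +1791.18 cm⁴
  web plate: d = 6.44024 cm → contributes +2628.42 cm⁴
  top plate: d = 17.4402 cm → contributes +1825.47 cm⁴
Total I = 6245.07 cm⁴.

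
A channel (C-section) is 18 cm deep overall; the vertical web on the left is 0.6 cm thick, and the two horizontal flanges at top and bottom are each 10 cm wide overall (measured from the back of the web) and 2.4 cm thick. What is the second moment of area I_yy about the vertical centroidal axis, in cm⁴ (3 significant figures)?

Break the section into simple shapes (no overlaps), measuring from the bottom-left corner of the bounding box.
Web: 0.6 × 18, A = 10.8 cm², x = 0.3 cm, Ī = 0.324 cm⁴.
Top flange (beyond web): 9.4 × 2.4, A = 22.56 cm², x = 5.3 cm, Ī = 166.12 cm⁴.
Bottom flange (beyond web): 9.4 × 2.4, A = 22.56 cm², x = 5.3 cm, Ī = 166.12 cm⁴.
Centroid: x̄ = ΣA·x / ΣA = 4.3343 cm.
Transfer each piece to the vertical centroidal axis using Ī + A·d² with d = x − 4.3343:
  web: d = -4.0343 cm → contributes +176.1 cm⁴
  top flange (beyond web): d = 0.96567 cm → contributes +187.15 cm⁴
  bottom flange (beyond web): d = 0.96567 cm → contributes +187.15 cm⁴
Total I = 550.41 cm⁴.

I_yy ≈ 550 cm⁴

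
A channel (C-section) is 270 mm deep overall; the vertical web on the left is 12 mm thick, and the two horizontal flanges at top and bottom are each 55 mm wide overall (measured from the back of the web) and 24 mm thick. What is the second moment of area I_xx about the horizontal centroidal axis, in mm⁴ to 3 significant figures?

Decompose the section into non-overlapping parts with the origin at the bottom-left of its bounding rectangle.
Web: 12 × 270, A = 3 240 mm², y = 135 mm, Ī = 19 683 000 mm⁴.
Top flange (beyond web): 43 × 24, A = 1 032 mm², y = 258 mm, Ī = 49 536 mm⁴.
Bottom flange (beyond web): 43 × 24, A = 1 032 mm², y = 12 mm, Ī = 49 536 mm⁴.
By symmetry the centroid is at mid-height, ȳ = 135 mm.
Transfer each piece to the horizontal centroidal axis using Ī + A·d² with d = y − 135:
  web: d = 0 mm → contributes +19 683 000 mm⁴
  top flange (beyond web): d = 123 mm → contributes +15 662 664 mm⁴
  bottom flange (beyond web): d = -123 mm → contributes +15 662 664 mm⁴
Total I = 51 008 328 mm⁴.

I_xx ≈ 5.10 × 10⁷ mm⁴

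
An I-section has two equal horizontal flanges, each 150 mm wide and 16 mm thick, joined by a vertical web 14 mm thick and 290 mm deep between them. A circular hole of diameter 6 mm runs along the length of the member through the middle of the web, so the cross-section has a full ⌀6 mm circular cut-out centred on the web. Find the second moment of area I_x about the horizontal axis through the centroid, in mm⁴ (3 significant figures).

Break the section into simple shapes (no overlaps), measuring from the bottom-left corner of the bounding box.
Bottom flange: 150 × 16, A = 2 400 mm², y = 8 mm, Ī = 51 200 mm⁴.
Web: 14 × 290, A = 4 060 mm², y = 161 mm, Ī = 28 453 833 mm⁴.
Top flange: 150 × 16, A = 2 400 mm², y = 314 mm, Ī = 51 200 mm⁴.
Hole (subtracted): ⌀6, A = 28.274 mm², y = 161 mm, Ī = 63.617 mm⁴.
By symmetry the centroid is at mid-height, ȳ = 161 mm.
Transfer each piece to the horizontal axis through the centroid using Ī + A·d² with d = y − 161:
  bottom flange: d = -153 mm → contributes +56 232 800 mm⁴
  web: d = 0 mm → contributes +28 453 833 mm⁴
  top flange: d = 153 mm → contributes +56 232 800 mm⁴
  hole: d = 0 mm → contributes −63.617 mm⁴
Total I = 140 919 370 mm⁴.

I_x ≈ 1.41 × 10⁸ mm⁴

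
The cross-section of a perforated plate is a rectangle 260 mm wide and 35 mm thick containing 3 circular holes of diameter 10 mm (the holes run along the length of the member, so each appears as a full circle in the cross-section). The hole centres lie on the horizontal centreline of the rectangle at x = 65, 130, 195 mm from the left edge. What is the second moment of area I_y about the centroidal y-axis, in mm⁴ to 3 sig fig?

I_y ≈ 5.06 × 10⁷ mm⁴

Treat the section as a set of non-overlapping primitives; coordinates are from the bounding-box lower-left.
Plate: 260 × 35, A = 9 100 mm², x = 130 mm, Ī = 51 263 333 mm⁴.
Hole 1 (subtracted): ⌀10, A = 78.54 mm², x = 65 mm, Ī = 490.87 mm⁴.
Hole 2 (subtracted): ⌀10, A = 78.54 mm², x = 130 mm, Ī = 490.87 mm⁴.
Hole 3 (subtracted): ⌀10, A = 78.54 mm², x = 195 mm, Ī = 490.87 mm⁴.
By symmetry the centroid is at mid-width, x̄ = 130 mm.
Transfer each piece to the centroidal y-axis using Ī + A·d² with d = x − 130:
  plate: d = 0 mm → contributes +51 263 333 mm⁴
  hole 1: d = -65 mm → contributes −332 322 mm⁴
  hole 2: d = 0 mm → contributes −490.87 mm⁴
  hole 3: d = 65 mm → contributes −332 322 mm⁴
Total I = 50 598 199 mm⁴.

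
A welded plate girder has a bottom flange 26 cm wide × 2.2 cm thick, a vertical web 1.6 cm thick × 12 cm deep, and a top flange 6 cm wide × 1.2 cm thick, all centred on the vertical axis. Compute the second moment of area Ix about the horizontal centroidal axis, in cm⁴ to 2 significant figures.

Ix ≈ 1900 cm⁴

Treat the section as a set of non-overlapping primitives; coordinates are from the bounding-box lower-left.
Bottom plate: 26 × 2.2, A = 57.2 cm², y = 1.1 cm, Ī = 23.07 cm⁴.
Web plate: 1.6 × 12, A = 19.2 cm², y = 8.2 cm, Ī = 230.4 cm⁴.
Top plate: 6 × 1.2, A = 7.2 cm², y = 14.8 cm, Ī = 0.864 cm⁴.
Centroid: ȳ = ΣA·y / ΣA = 3.911 cm.
Transfer each piece to the horizontal centroidal axis using Ī + A·d² with d = y − 3.911:
  bottom plate: d = -2.811 cm → contributes +474.9 cm⁴
  web plate: d = 4.289 cm → contributes +583.7 cm⁴
  top plate: d = 10.89 cm → contributes +854.6 cm⁴
Total I = 1 913 cm⁴.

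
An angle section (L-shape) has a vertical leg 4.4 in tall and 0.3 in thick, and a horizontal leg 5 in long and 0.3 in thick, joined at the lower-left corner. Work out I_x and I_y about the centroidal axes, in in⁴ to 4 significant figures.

I_x ≈ 5.005 in⁴, I_y ≈ 6.866 in⁴

Break the section into simple shapes (no overlaps), measuring from the bottom-left corner of the bounding box.
Vertical leg: 0.3 × 4.4, A = 1.32 in², y = 2.2 in, Ī = 2.1296 in⁴.
Horizontal leg (remainder): 4.7 × 0.3, A = 1.41 in², y = 0.15 in, Ī = 0.010575 in⁴.
Centroid: ȳ = ΣA·y / ΣA = 1.14121 in.
Transfer each piece to the centroidal x-axis using Ī + A·d² with d = y − 1.14121:
  vertical leg: d = 1.05879 in → contributes +3.60937 in⁴
  horizontal leg (remainder): d = -0.991209 in → contributes +1.39589 in⁴
Total I = 5.00526 in⁴.
For the y-axis: x̄ = 1.44121 in.
Repeating about the centroidal y-axis gives I_y = 6.86646 in⁴.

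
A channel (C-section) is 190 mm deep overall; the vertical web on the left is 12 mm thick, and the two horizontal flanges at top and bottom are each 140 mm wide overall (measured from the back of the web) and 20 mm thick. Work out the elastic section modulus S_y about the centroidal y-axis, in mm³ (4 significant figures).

Break the section into simple shapes (no overlaps), measuring from the bottom-left corner of the bounding box.
Web: 12 × 190, A = 2 280 mm², x = 6 mm, Ī = 27 360 mm⁴.
Top flange (beyond web): 128 × 20, A = 2 560 mm², x = 76 mm, Ī = 3 495 253 mm⁴.
Bottom flange (beyond web): 128 × 20, A = 2 560 mm², x = 76 mm, Ī = 3 495 253 mm⁴.
Centroid: x̄ = ΣA·x / ΣA = 54.4324 mm.
Transfer each piece to the centroidal y-axis using Ī + A·d² with d = x − 54.4324:
  web: d = -48.4324 mm → contributes +5 375 557 mm⁴
  top flange (beyond web): d = 21.5676 mm → contributes +4 686 063 mm⁴
  bottom flange (beyond web): d = 21.5676 mm → contributes +4 686 063 mm⁴
Total I = 14 747 683 mm⁴.
Extreme fibre distance c = 85.5676 mm; S = I/c = 172 351 mm³.

S_y ≈ 1.724 × 10⁵ mm³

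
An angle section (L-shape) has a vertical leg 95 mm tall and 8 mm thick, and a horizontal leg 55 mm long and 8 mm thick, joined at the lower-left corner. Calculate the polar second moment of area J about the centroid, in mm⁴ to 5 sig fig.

Decompose the section into non-overlapping parts with the origin at the bottom-left of its bounding rectangle.
Vertical leg: 8 × 95, A = 760 mm², y = 47.5 mm, Ī = 571583.3 mm⁴.
Horizontal leg (remainder): 47 × 8, A = 376 mm², y = 4 mm, Ī = 2005.333 mm⁴.
Centroid: ȳ = ΣA·y / ΣA = 33.10211 mm.
Transfer each piece to the centroidal x-axis using Ī + A·d² with d = y − 33.10211:
  vertical leg: d = 14.39789 mm → contributes +729130.7 mm⁴
  horizontal leg (remainder): d = -29.10211 mm → contributes +320452.1 mm⁴
Total I = 1 049 583 mm⁴.
For the y-axis: x̄ = 13.10211 mm.
Repeating about the centroidal y-axis gives I_y = 263502.8 mm⁴.
Polar second moment: J = I_x + I_y = 1 313 086 mm⁴.

J ≈ 1.3131 × 10⁶ mm⁴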